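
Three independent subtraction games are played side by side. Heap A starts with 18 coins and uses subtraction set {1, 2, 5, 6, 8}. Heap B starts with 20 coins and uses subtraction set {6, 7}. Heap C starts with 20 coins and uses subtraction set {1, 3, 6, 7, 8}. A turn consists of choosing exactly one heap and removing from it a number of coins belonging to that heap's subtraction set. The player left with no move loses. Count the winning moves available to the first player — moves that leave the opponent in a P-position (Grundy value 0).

4

Heap A, S = {1, 2, 5, 6, 8}:
n :  0  1  2  3  4  5  6  7  8  9 10 11 12 13 14 15 16 17 18
G :  0  1  2  0  1  2  3  0  1  2  0  1  2  3  0  1  2  0  1
G_A(18) = 1.
Heap B, S = {6, 7}:
n :  0  1  2  3  4  5  6  7  8  9 10 11 12 13 14 15 16 17 18 19 20
G :  0  0  0  0  0  0  1  1  1  1  1  1  2  0  0  0  0  0  0  1  1
G_B(20) = 1.
Heap C, S = {1, 3, 6, 7, 8}:
n :  0  1  2  3  4  5  6  7  8  9 10 11 12 13 14 15 16 17 18 19 20
G :  0  1  0  1  0  1  2  3  2  3  2  3  4  0  1  0  1  0  1  2  3
G_C(20) = 3.
Combined Grundy value = 1 ⊕ 1 ⊕ 3 = 3.
A winning move leaves total XOR = 0, i.e. changes one component's Grundy value g to g ⊕ X where X is the current total.
Heap A: need g' = 1⊕3 = 2. Options: 18−1→G=0, 18−2→G=2, 18−5→G=3, 18−6→G=2, 18−8→G=0. Hits: 2.
Heap B: need g' = 1⊕3 = 2. Options: 20−6→G=0, 20−7→G=0. Hits: 0.
Heap C: need g' = 3⊕3 = 0. Options: 20−1→G=2, 20−3→G=0, 20−6→G=1, 20−7→G=0, 20−8→G=4. Hits: 2.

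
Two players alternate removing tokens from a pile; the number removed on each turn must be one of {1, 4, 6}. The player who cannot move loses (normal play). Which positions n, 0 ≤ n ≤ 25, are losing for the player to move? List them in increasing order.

n :  0  1  2  3  4  5  6  7  8  9 10 11 12 13 14 15 16 17 18 19 20 21 22 23 24 25
G :  0  1  0  1  2  0  1  0  1  2  0  1  0  1  2  0  1  0  1  2  0  1  0  1  2  0
P-positions are exactly the n with G(n) = 0.

0, 2, 5, 7, 10, 12, 15, 17, 20, 22, 25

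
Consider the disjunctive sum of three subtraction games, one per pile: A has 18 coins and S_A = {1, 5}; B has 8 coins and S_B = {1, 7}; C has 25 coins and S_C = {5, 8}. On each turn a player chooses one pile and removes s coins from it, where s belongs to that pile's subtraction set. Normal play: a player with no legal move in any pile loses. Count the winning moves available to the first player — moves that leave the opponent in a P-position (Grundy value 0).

1

Pile A, S = {1, 5}:
n :  0  1  2  3  4  5  6  7  8  9 10 11 12 13 14 15 16 17 18
G :  0  1  0  1  0  1  0  1  0  1  0  1  0  1  0  1  0  1  0
G_A(18) = 0.
Pile B, S = {1, 7}:
n : 0 1 2 3 4 5 6 7 8
G : 0 1 0 1 0 1 0 1 0
G_B(8) = 0.
Pile C, S = {5, 8}:
n :  0  1  2  3  4  5  6  7  8  9 10 11 12 13 14 15 16 17 18 19 20 21 22 23 24 25
G :  0  0  0  0  0  1  1  1  1  1  2  2  2  0  0  0  0  0  1  1  1  1  1  2  2  2
G_C(25) = 2.
Combined Grundy value = 0 ⊕ 0 ⊕ 2 = 2.
A winning move leaves total XOR = 0, i.e. changes one component's Grundy value g to g ⊕ X where X is the current total.
Pile A: need g' = 0⊕2 = 2. Options: 18−1→G=1, 18−5→G=1. Hits: 0.
Pile B: need g' = 0⊕2 = 2. Options: 8−1→G=1, 8−7→G=1. Hits: 0.
Pile C: need g' = 2⊕2 = 0. Options: 25−5→G=1, 25−8→G=0. Hits: 1.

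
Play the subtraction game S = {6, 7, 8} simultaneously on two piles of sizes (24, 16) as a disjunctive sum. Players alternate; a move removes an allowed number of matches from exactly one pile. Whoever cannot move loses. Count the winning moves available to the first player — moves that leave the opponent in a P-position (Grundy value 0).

6

All piles use S = {6, 7, 8}:
G(0) = 0
G(1) = mex{} = 0
G(2) = mex{} = 0
G(3) = mex{} = 0
G(4) = mex{} = 0
G(5) = mex{} = 0
G(6) = mex{0} = 1
G(7) = mex{0,0} = 1
G(8) = mex{0,0,0} = 1
G(9) = mex{0,0,0} = 1
G(10) = mex{0,0,0} = 1
G(11) = mex{0,0,0} = 1
G(12) = mex{1,0,0} = 2
G(13) = mex{1,1,0} = 2
G(14) = mex{1,1,1} = 0
G(15) = mex{1,1,1} = 0
G(16) = mex{1,1,1} = 0
G(17) = mex{1,1,1} = 0
G(18) = mex{2,1,1} = 0
G(19) = mex{2,2,1} = 0
G(20) = mex{0,2,2} = 1
G(21) = mex{0,0,2} = 1
G(22) = mex{0,0,0} = 1
G(23) = mex{0,0,0} = 1
G(24) = mex{0,0,0} = 1
Pile A: G(24) = 1.
Pile B: G(16) = 0.
Combined Grundy value = 1 ⊕ 0 = 1.
A winning move leaves total XOR = 0, i.e. changes one component's Grundy value g to g ⊕ X where X is the current total.
Pile A: need g' = 1⊕1 = 0. Options: 24−6→G=0, 24−7→G=0, 24−8→G=0. Hits: 3.
Pile B: need g' = 0⊕1 = 1. Options: 16−6→G=1, 16−7→G=1, 16−8→G=1. Hits: 3.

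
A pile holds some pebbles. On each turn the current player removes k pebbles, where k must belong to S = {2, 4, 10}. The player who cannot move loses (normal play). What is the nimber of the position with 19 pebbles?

G(0) = 0
G(1) = mex{} = 0
G(2) = mex{0} = 1
G(3) = mex{0} = 1
G(4) = mex{1,0} = 2
G(5) = mex{1,0} = 2
G(6) = mex{2,1} = 0
G(7) = mex{2,1} = 0
G(8) = mex{0,2} = 1
G(9) = mex{0,2} = 1
G(10) = mex{1,0,0} = 2
G(11) = mex{1,0,0} = 2
G(12) = mex{2,1,1} = 0
G(13) = mex{2,1,1} = 0
G(14) = mex{0,2,2} = 1
G(15) = mex{0,2,2} = 1
G(16) = mex{1,0,0} = 2
G(17) = mex{1,0,0} = 2
G(18) = mex{2,1,1} = 0
G(19) = mex{2,1,1} = 0

0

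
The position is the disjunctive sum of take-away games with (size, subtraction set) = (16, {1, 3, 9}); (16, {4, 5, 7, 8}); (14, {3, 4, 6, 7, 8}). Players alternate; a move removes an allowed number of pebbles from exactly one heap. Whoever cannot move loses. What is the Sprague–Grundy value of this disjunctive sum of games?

Heap A, S = {1, 3, 9}:
G(0) = 0
G(1) = mex{0} = 1
G(2) = mex{1} = 0
G(3) = mex{0,0} = 1
G(4) = mex{1,1} = 0
G(5) = mex{0,0} = 1
G(6) = mex{1,1} = 0
G(7) = mex{0,0} = 1
G(8) = mex{1,1} = 0
G(9) = mex{0,0,0} = 1
G(10) = mex{1,1,1} = 0
G(11) = mex{0,0,0} = 1
G(12) = mex{1,1,1} = 0
G(13) = mex{0,0,0} = 1
G(14) = mex{1,1,1} = 0
G(15) = mex{0,0,0} = 1
G(16) = mex{1,1,1} = 0
G_A(16) = 0.
Heap B, S = {4, 5, 7, 8}:
n :  0  1  2  3  4  5  6  7  8  9 10 11 12 13 14 15 16
G :  0  0  0  0  1  1  1  1  2  2  2  2  0  0  0  0  1
G_B(16) = 1.
Heap C, S = {3, 4, 6, 7, 8}:
G(0) = 0
G(1) = mex{} = 0
G(2) = mex{} = 0
G(3) = mex{0} = 1
G(4) = mex{0,0} = 1
G(5) = mex{0,0} = 1
G(6) = mex{1,0,0} = 2
G(7) = mex{1,1,0,0} = 2
G(8) = mex{1,1,0,0,0} = 2
G(9) = mex{2,1,1,0,0} = 3
G(10) = mex{2,2,1,1,0} = 3
G(11) = mex{2,2,1,1,1} = 0
G(12) = mex{3,2,2,1,1} = 0
G(13) = mex{3,3,2,2,1} = 0
G(14) = mex{0,3,2,2,2} = 1
G_C(14) = 1.
Combined Grundy value = 0 ⊕ 1 ⊕ 1 = 0.

0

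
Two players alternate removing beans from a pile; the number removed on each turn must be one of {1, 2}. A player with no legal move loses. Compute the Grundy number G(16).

1

n :  0  1  2  3  4  5  6  7  8  9 10 11 12 13 14 15 16
G :  0  1  2  0  1  2  0  1  2  0  1  2  0  1  2  0  1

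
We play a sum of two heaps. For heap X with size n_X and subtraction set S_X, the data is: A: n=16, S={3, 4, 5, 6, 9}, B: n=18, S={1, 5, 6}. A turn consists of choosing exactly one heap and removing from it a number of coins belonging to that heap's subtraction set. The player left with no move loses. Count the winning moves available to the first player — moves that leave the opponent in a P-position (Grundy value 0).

3

Heap A, S = {3, 4, 5, 6, 9}:
n :  0  1  2  3  4  5  6  7  8  9 10 11 12 13 14 15 16
G :  0  0  0  1  1  1  2  2  2  3  3  3  0  0  0  1  1
G_A(16) = 1.
Heap B, S = {1, 5, 6}:
G(0) = 0
G(1) = mex{0} = 1
G(2) = mex{1} = 0
G(3) = mex{0} = 1
G(4) = mex{1} = 0
G(5) = mex{0,0} = 1
G(6) = mex{1,1,0} = 2
G(7) = mex{2,0,1} = 3
G(8) = mex{3,1,0} = 2
G(9) = mex{2,0,1} = 3
G(10) = mex{3,1,0} = 2
G(11) = mex{2,2,1} = 0
G(12) = mex{0,3,2} = 1
G(13) = mex{1,2,3} = 0
G(14) = mex{0,3,2} = 1
G(15) = mex{1,2,3} = 0
G(16) = mex{0,0,2} = 1
G(17) = mex{1,1,0} = 2
G(18) = mex{2,0,1} = 3
G_B(18) = 3.
Combined Grundy value = 1 ⊕ 3 = 2.
A winning move leaves total XOR = 0, i.e. changes one component's Grundy value g to g ⊕ X where X is the current total.
Heap A: need g' = 1⊕2 = 3. Options: 16−3→G=0, 16−4→G=0, 16−5→G=3, 16−6→G=3, 16−9→G=2. Hits: 2.
Heap B: need g' = 3⊕2 = 1. Options: 18−1→G=2, 18−5→G=0, 18−6→G=1. Hits: 1.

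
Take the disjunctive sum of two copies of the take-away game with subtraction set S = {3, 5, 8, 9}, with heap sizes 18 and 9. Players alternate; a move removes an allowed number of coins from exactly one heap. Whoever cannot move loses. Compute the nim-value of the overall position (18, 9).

1

All heaps use S = {3, 5, 8, 9}:
G(0) = 0
G(1) = mex{} = 0
G(2) = mex{} = 0
G(3) = mex{0} = 1
G(4) = mex{0} = 1
G(5) = mex{0,0} = 1
G(6) = mex{1,0} = 2
G(7) = mex{1,0} = 2
G(8) = mex{1,1,0} = 2
G(9) = mex{2,1,0,0} = 3
G(10) = mex{2,1,0,0} = 3
G(11) = mex{2,2,1,0} = 3
G(12) = mex{3,2,1,1} = 0
G(13) = mex{3,2,1,1} = 0
G(14) = mex{3,3,2,1} = 0
G(15) = mex{0,3,2,2} = 1
G(16) = mex{0,3,2,2} = 1
G(17) = mex{0,0,3,2} = 1
G(18) = mex{1,0,3,3} = 2
Heap A: G(18) = 2.
Heap B: G(9) = 3.
Combined Grundy value = 2 ⊕ 3 = 1.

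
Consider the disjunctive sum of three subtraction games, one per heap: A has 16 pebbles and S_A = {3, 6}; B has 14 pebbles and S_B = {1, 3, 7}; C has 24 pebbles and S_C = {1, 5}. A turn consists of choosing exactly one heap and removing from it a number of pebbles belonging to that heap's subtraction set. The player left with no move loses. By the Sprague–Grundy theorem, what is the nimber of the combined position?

2

Heap A, S = {3, 6}:
G(0) = 0
G(1) = mex{} = 0
G(2) = mex{} = 0
G(3) = mex{0} = 1
G(4) = mex{0} = 1
G(5) = mex{0} = 1
G(6) = mex{1,0} = 2
G(7) = mex{1,0} = 2
G(8) = mex{1,0} = 2
G(9) = mex{2,1} = 0
G(10) = mex{2,1} = 0
G(11) = mex{2,1} = 0
G(12) = mex{0,2} = 1
G(13) = mex{0,2} = 1
G(14) = mex{0,2} = 1
G(15) = mex{1,0} = 2
G(16) = mex{1,0} = 2
G_A(16) = 2.
Heap B, S = {1, 3, 7}:
G(0) = 0
G(1) = mex{0} = 1
G(2) = mex{1} = 0
G(3) = mex{0,0} = 1
G(4) = mex{1,1} = 0
G(5) = mex{0,0} = 1
G(6) = mex{1,1} = 0
G(7) = mex{0,0,0} = 1
G(8) = mex{1,1,1} = 0
G(9) = mex{0,0,0} = 1
G(10) = mex{1,1,1} = 0
G(11) = mex{0,0,0} = 1
G(12) = mex{1,1,1} = 0
G(13) = mex{0,0,0} = 1
G(14) = mex{1,1,1} = 0
G_B(14) = 0.
Heap C, S = {1, 5}:
G(0) = 0
G(1) = mex{0} = 1
G(2) = mex{1} = 0
G(3) = mex{0} = 1
G(4) = mex{1} = 0
G(5) = mex{0,0} = 1
G(6) = mex{1,1} = 0
G(7) = mex{0,0} = 1
G(8) = mex{1,1} = 0
G(9) = mex{0,0} = 1
G(10) = mex{1,1} = 0
G(11) = mex{0,0} = 1
G(12) = mex{1,1} = 0
G(13) = mex{0,0} = 1
G(14) = mex{1,1} = 0
G(15) = mex{0,0} = 1
G(16) = mex{1,1} = 0
G(17) = mex{0,0} = 1
G(18) = mex{1,1} = 0
G(19) = mex{0,0} = 1
G(20) = mex{1,1} = 0
G(21) = mex{0,0} = 1
G(22) = mex{1,1} = 0
G(23) = mex{0,0} = 1
G(24) = mex{1,1} = 0
G_C(24) = 0.
Combined Grundy value = 2 ⊕ 0 ⊕ 0 = 2.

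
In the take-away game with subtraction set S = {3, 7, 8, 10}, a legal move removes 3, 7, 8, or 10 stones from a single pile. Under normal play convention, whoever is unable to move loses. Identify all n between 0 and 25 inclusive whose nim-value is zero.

G(0) = 0
G(1) = mex{} = 0
G(2) = mex{} = 0
G(3) = mex{0} = 1
G(4) = mex{0} = 1
G(5) = mex{0} = 1
G(6) = mex{1} = 0
G(7) = mex{1,0} = 2
G(8) = mex{1,0,0} = 2
G(9) = mex{0,0,0} = 1
G(10) = mex{2,1,0,0} = 3
G(11) = mex{2,1,1,0} = 3
G(12) = mex{1,1,1,0} = 2
G(13) = mex{3,0,1,1} = 2
G(14) = mex{3,2,0,1} = 4
G(15) = mex{2,2,2,1} = 0
G(16) = mex{2,1,2,0} = 3
G(17) = mex{4,3,1,2} = 0
G(18) = mex{0,3,3,2} = 1
G(19) = mex{3,2,3,1} = 0
G(20) = mex{0,2,2,3} = 1
G(21) = mex{1,4,2,3} = 0
G(22) = mex{0,0,4,2} = 1
G(23) = mex{1,3,0,2} = 4
G(24) = mex{0,0,3,4} = 1
G(25) = mex{1,1,0,0} = 2
P-positions are exactly the n with G(n) = 0.

0, 1, 2, 6, 15, 17, 19, 21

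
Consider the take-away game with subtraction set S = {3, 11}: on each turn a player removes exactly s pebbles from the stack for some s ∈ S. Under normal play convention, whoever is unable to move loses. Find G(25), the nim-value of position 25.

1

G(0) = 0
G(1) = mex{} = 0
G(2) = mex{} = 0
G(3) = mex{0} = 1
G(4) = mex{0} = 1
G(5) = mex{0} = 1
G(6) = mex{1} = 0
G(7) = mex{1} = 0
G(8) = mex{1} = 0
G(9) = mex{0} = 1
G(10) = mex{0} = 1
G(11) = mex{0,0} = 1
G(12) = mex{1,0} = 2
G(13) = mex{1,0} = 2
G(14) = mex{1,1} = 0
G(15) = mex{2,1} = 0
G(16) = mex{2,1} = 0
G(17) = mex{0,0} = 1
G(18) = mex{0,0} = 1
G(19) = mex{0,0} = 1
G(20) = mex{1,1} = 0
G(21) = mex{1,1} = 0
G(22) = mex{1,1} = 0
G(23) = mex{0,2} = 1
G(24) = mex{0,2} = 1
G(25) = mex{0,0} = 1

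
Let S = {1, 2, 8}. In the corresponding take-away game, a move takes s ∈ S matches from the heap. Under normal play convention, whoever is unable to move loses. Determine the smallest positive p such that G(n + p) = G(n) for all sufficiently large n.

n :  0  1  2  3  4  5  6  7  8  9 10 11 12 13 14
G :  0  1  2  0  1  2  0  1  2  0  1  2  0  1  2
G(n+3) = G(n) holds for n = 0,…,7 (a full window of length max(S) = 8), so the sequence is purely periodic with period 3.

3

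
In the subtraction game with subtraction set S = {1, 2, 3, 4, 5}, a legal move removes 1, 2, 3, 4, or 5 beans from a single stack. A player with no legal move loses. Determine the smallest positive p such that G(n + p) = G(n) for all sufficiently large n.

G(0) = 0
G(1) = mex{0} = 1
G(2) = mex{1,0} = 2
G(3) = mex{2,1,0} = 3
G(4) = mex{3,2,1,0} = 4
G(5) = mex{4,3,2,1,0} = 5
G(6) = mex{5,4,3,2,1} = 0
G(7) = mex{0,5,4,3,2} = 1
G(8) = mex{1,0,5,4,3} = 2
G(9) = mex{2,1,0,5,4} = 3
G(10) = mex{3,2,1,0,5} = 4
G(11) = mex{4,3,2,1,0} = 5
G(12) = mex{5,4,3,2,1} = 0
G(13) = mex{0,5,4,3,2} = 1
G(14) = mex{1,0,5,4,3} = 2
G(n+6) = G(n) holds for n = 0,…,4 (a full window of length max(S) = 5), so the sequence is purely periodic with period 6.

6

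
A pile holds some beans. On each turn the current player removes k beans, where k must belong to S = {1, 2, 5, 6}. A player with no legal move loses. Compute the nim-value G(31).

0

G(0) = 0
G(1) = mex{0} = 1
G(2) = mex{1,0} = 2
G(3) = mex{2,1} = 0
G(4) = mex{0,2} = 1
G(5) = mex{1,0,0} = 2
G(6) = mex{2,1,1,0} = 3
G(7) = mex{3,2,2,1} = 0
G(8) = mex{0,3,0,2} = 1
G(9) = mex{1,0,1,0} = 2
G(10) = mex{2,1,2,1} = 0
G(11) = mex{0,2,3,2} = 1
G(12) = mex{1,0,0,3} = 2
G(13) = mex{2,1,1,0} = 3
G(14) = mex{3,2,2,1} = 0
G(15) = mex{0,3,0,2} = 1
G(16) = mex{1,0,1,0} = 2
G(17) = mex{2,1,2,1} = 0
G(18) = mex{0,2,3,2} = 1
G(19) = mex{1,0,0,3} = 2
G(20) = mex{2,1,1,0} = 3
G(21) = mex{3,2,2,1} = 0
G(22) = mex{0,3,0,2} = 1
G(23) = mex{1,0,1,0} = 2
G(24) = mex{2,1,2,1} = 0
G(25) = mex{0,2,3,2} = 1
G(26) = mex{1,0,0,3} = 2
G(27) = mex{2,1,1,0} = 3
G(28) = mex{3,2,2,1} = 0
G(29) = mex{0,3,0,2} = 1
G(30) = mex{1,0,1,0} = 2
G(31) = mex{2,1,2,1} = 0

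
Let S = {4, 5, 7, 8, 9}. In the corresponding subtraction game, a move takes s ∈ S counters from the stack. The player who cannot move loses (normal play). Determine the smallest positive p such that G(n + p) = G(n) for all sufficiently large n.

13

G(0) = 0
G(1) = mex{} = 0
G(2) = mex{} = 0
G(3) = mex{} = 0
G(4) = mex{0} = 1
G(5) = mex{0,0} = 1
G(6) = mex{0,0} = 1
G(7) = mex{0,0,0} = 1
G(8) = mex{1,0,0,0} = 2
G(9) = mex{1,1,0,0,0} = 2
G(10) = mex{1,1,0,0,0} = 2
G(11) = mex{1,1,1,0,0} = 2
G(12) = mex{2,1,1,1,0} = 3
G(13) = mex{2,2,1,1,1} = 0
G(14) = mex{2,2,1,1,1} = 0
G(15) = mex{2,2,2,1,1} = 0
G(16) = mex{3,2,2,2,1} = 0
G(17) = mex{0,3,2,2,2} = 1
G(18) = mex{0,0,2,2,2} = 1
G(19) = mex{0,0,3,2,2} = 1
G(20) = mex{0,0,0,3,2} = 1
G(21) = mex{1,0,0,0,3} = 2
G(22) = mex{1,1,0,0,0} = 2
G(23) = mex{1,1,0,0,0} = 2
G(24) = mex{1,1,1,0,0} = 2
G(25) = mex{2,1,1,1,0} = 3
G(26) = mex{2,2,1,1,1} = 0
G(27) = mex{2,2,1,1,1} = 0
G(n+13) = G(n) holds for n = 0,…,8 (a full window of length max(S) = 9), so the sequence is purely periodic with period 13.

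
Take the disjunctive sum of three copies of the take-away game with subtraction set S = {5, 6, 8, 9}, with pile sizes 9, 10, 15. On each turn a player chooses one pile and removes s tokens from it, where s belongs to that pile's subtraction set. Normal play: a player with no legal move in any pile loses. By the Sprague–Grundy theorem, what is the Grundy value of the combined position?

All piles use S = {5, 6, 8, 9}:
n :  0  1  2  3  4  5  6  7  8  9 10 11 12 13 14 15
G :  0  0  0  0  0  1  1  1  1  1  2  2  2  2  0  0
Pile A: G(9) = 1.
Pile B: G(10) = 2.
Pile C: G(15) = 0.
Combined Grundy value = 1 ⊕ 2 ⊕ 0 = 3.

3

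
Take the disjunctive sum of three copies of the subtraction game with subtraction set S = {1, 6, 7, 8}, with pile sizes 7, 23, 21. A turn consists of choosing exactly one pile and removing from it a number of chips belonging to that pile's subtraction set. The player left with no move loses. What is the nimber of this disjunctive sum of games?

All piles use S = {1, 6, 7, 8}:
G(0) = 0
G(1) = mex{0} = 1
G(2) = mex{1} = 0
G(3) = mex{0} = 1
G(4) = mex{1} = 0
G(5) = mex{0} = 1
G(6) = mex{1,0} = 2
G(7) = mex{2,1,0} = 3
G(8) = mex{3,0,1,0} = 2
G(9) = mex{2,1,0,1} = 3
G(10) = mex{3,0,1,0} = 2
G(11) = mex{2,1,0,1} = 3
G(12) = mex{3,2,1,0} = 4
G(13) = mex{4,3,2,1} = 0
G(14) = mex{0,2,3,2} = 1
G(15) = mex{1,3,2,3} = 0
G(16) = mex{0,2,3,2} = 1
G(17) = mex{1,3,2,3} = 0
G(18) = mex{0,4,3,2} = 1
G(19) = mex{1,0,4,3} = 2
G(20) = mex{2,1,0,4} = 3
G(21) = mex{3,0,1,0} = 2
G(22) = mex{2,1,0,1} = 3
G(23) = mex{3,0,1,0} = 2
Pile A: G(7) = 3.
Pile B: G(23) = 2.
Pile C: G(21) = 2.
Combined Grundy value = 3 ⊕ 2 ⊕ 2 = 3.

3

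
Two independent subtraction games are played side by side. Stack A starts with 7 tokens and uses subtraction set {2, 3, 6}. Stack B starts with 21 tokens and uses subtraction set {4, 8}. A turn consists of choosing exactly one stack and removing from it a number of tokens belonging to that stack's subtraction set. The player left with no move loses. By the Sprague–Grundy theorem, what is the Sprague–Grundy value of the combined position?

Stack A, S = {2, 3, 6}:
G(0) = 0
G(1) = mex{} = 0
G(2) = mex{0} = 1
G(3) = mex{0,0} = 1
G(4) = mex{1,0} = 2
G(5) = mex{1,1} = 0
G(6) = mex{2,1,0} = 3
G(7) = mex{0,2,0} = 1
G_A(7) = 1.
Stack B, S = {4, 8}:
n :  0  1  2  3  4  5  6  7  8  9 10 11 12 13 14 15 16 17 18 19 20 21
G :  0  0  0  0  1  1  1  1  2  2  2  2  0  0  0  0  1  1  1  1  2  2
G_B(21) = 2.
Combined Grundy value = 1 ⊕ 2 = 3.

3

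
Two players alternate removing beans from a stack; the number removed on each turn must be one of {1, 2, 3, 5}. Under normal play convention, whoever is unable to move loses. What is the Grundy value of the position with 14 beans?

2

n :  0  1  2  3  4  5  6  7  8  9 10 11 12 13 14
G :  0  1  2  3  0  1  2  3  0  1  2  3  0  1  2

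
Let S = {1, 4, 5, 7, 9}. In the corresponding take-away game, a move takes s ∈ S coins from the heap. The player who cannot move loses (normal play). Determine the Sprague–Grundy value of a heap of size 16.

0

G(0) = 0
G(1) = mex{0} = 1
G(2) = mex{1} = 0
G(3) = mex{0} = 1
G(4) = mex{1,0} = 2
G(5) = mex{2,1,0} = 3
G(6) = mex{3,0,1} = 2
G(7) = mex{2,1,0,0} = 3
G(8) = mex{3,2,1,1} = 0
G(9) = mex{0,3,2,0,0} = 1
G(10) = mex{1,2,3,1,1} = 0
G(11) = mex{0,3,2,2,0} = 1
G(12) = mex{1,0,3,3,1} = 2
G(13) = mex{2,1,0,2,2} = 3
G(14) = mex{3,0,1,3,3} = 2
G(15) = mex{2,1,0,0,2} = 3
G(16) = mex{3,2,1,1,3} = 0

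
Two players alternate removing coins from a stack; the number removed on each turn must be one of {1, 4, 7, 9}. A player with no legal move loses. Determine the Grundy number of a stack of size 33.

1

G(0) = 0
G(1) = mex{0} = 1
G(2) = mex{1} = 0
G(3) = mex{0} = 1
G(4) = mex{1,0} = 2
G(5) = mex{2,1} = 0
G(6) = mex{0,0} = 1
G(7) = mex{1,1,0} = 2
G(8) = mex{2,2,1} = 0
G(9) = mex{0,0,0,0} = 1
G(10) = mex{1,1,1,1} = 0
G(11) = mex{0,2,2,0} = 1
G(12) = mex{1,0,0,1} = 2
G(13) = mex{2,1,1,2} = 0
G(14) = mex{0,0,2,0} = 1
G(15) = mex{1,1,0,1} = 2
G(16) = mex{2,2,1,2} = 0
G(17) = mex{0,0,0,0} = 1
G(18) = mex{1,1,1,1} = 0
G(19) = mex{0,2,2,0} = 1
G(20) = mex{1,0,0,1} = 2
G(21) = mex{2,1,1,2} = 0
G(22) = mex{0,0,2,0} = 1
G(23) = mex{1,1,0,1} = 2
G(24) = mex{2,2,1,2} = 0
G(25) = mex{0,0,0,0} = 1
G(26) = mex{1,1,1,1} = 0
G(27) = mex{0,2,2,0} = 1
G(28) = mex{1,0,0,1} = 2
G(29) = mex{2,1,1,2} = 0
G(30) = mex{0,0,2,0} = 1
G(31) = mex{1,1,0,1} = 2
G(32) = mex{2,2,1,2} = 0
G(33) = mex{0,0,0,0} = 1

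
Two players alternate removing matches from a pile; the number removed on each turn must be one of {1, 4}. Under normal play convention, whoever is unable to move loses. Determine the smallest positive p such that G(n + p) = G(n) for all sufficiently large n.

5

n :  0  1  2  3  4  5  6  7  8  9 10 11 12 13 14
G :  0  1  0  1  2  0  1  0  1  2  0  1  0  1  2
G(n+5) = G(n) holds for n = 0,…,3 (a full window of length max(S) = 4), so the sequence is purely periodic with period 5.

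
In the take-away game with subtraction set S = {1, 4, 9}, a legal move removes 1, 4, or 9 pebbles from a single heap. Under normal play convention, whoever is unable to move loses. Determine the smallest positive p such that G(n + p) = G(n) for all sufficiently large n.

5

n :  0  1  2  3  4  5  6  7  8  9 10 11 12 13 14 15
G :  0  1  0  1  2  0  1  0  1  2  0  1  0  1  2  0
G(n+5) = G(n) holds for n = 0,…,8 (a full window of length max(S) = 9), so the sequence is purely periodic with period 5.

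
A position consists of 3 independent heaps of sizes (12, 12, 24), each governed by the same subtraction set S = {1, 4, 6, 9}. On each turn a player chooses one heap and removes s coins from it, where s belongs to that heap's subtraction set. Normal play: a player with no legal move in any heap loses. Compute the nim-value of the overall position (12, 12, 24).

2

All heaps use S = {1, 4, 6, 9}:
G(0) = 0
G(1) = mex{0} = 1
G(2) = mex{1} = 0
G(3) = mex{0} = 1
G(4) = mex{1,0} = 2
G(5) = mex{2,1} = 0
G(6) = mex{0,0,0} = 1
G(7) = mex{1,1,1} = 0
G(8) = mex{0,2,0} = 1
G(9) = mex{1,0,1,0} = 2
G(10) = mex{2,1,2,1} = 0
G(11) = mex{0,0,0,0} = 1
G(12) = mex{1,1,1,1} = 0
G(13) = mex{0,2,0,2} = 1
G(14) = mex{1,0,1,0} = 2
G(15) = mex{2,1,2,1} = 0
G(16) = mex{0,0,0,0} = 1
G(17) = mex{1,1,1,1} = 0
G(18) = mex{0,2,0,2} = 1
G(19) = mex{1,0,1,0} = 2
G(20) = mex{2,1,2,1} = 0
G(21) = mex{0,0,0,0} = 1
G(22) = mex{1,1,1,1} = 0
G(23) = mex{0,2,0,2} = 1
G(24) = mex{1,0,1,0} = 2
Heap A: G(12) = 0.
Heap B: G(12) = 0.
Heap C: G(24) = 2.
Combined Grundy value = 0 ⊕ 0 ⊕ 2 = 2.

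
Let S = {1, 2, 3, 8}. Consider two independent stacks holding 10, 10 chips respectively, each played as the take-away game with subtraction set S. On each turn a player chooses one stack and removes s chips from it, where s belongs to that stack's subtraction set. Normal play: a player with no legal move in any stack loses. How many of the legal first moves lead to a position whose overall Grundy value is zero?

All stacks use S = {1, 2, 3, 8}:
n :  0  1  2  3  4  5  6  7  8  9 10
G :  0  1  2  3  0  1  2  3  4  0  1
Stack A: G(10) = 1.
Stack B: G(10) = 1.
Combined Grundy value = 1 ⊕ 1 = 0.
A winning move leaves total XOR = 0, i.e. changes one component's Grundy value g to g ⊕ X where X is the current total.
Stack A: target g' = 1⊕0 = 1, but every legal move changes the Grundy value (mex property), so 0 moves.
Stack B: target g' = 1⊕0 = 1, but every legal move changes the Grundy value (mex property), so 0 moves.

0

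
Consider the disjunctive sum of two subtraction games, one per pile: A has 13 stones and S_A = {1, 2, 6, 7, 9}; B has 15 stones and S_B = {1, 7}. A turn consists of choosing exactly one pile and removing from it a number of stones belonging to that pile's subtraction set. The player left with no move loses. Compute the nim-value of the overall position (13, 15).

Pile A, S = {1, 2, 6, 7, 9}:
n :  0  1  2  3  4  5  6  7  8  9 10 11 12 13
G :  0  1  2  0  1  2  3  4  0  1  2  0  1  2
G_A(13) = 2.
Pile B, S = {1, 7}:
G(0) = 0
G(1) = mex{0} = 1
G(2) = mex{1} = 0
G(3) = mex{0} = 1
G(4) = mex{1} = 0
G(5) = mex{0} = 1
G(6) = mex{1} = 0
G(7) = mex{0,0} = 1
G(8) = mex{1,1} = 0
G(9) = mex{0,0} = 1
G(10) = mex{1,1} = 0
G(11) = mex{0,0} = 1
G(12) = mex{1,1} = 0
G(13) = mex{0,0} = 1
G(14) = mex{1,1} = 0
G(15) = mex{0,0} = 1
G_B(15) = 1.
Combined Grundy value = 2 ⊕ 1 = 3.

3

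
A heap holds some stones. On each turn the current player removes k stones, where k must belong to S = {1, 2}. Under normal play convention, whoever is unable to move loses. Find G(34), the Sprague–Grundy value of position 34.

n :  0  1  2  3  4  5  6  7  8  9 10 11 12 13 14 15 16 17 18 19 20 21 22 23 24 25 26 27 28 29 30 31 32 33 34
G :  0  1  2  0  1  2  0  1  2  0  1  2  0  1  2  0  1  2  0  1  2  0  1  2  0  1  2  0  1  2  0  1  2  0  1

1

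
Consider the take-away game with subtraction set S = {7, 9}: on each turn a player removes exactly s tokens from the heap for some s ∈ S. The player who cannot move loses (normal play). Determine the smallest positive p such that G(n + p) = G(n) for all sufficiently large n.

G(0) = 0
G(1) = mex{} = 0
G(2) = mex{} = 0
G(3) = mex{} = 0
G(4) = mex{} = 0
G(5) = mex{} = 0
G(6) = mex{} = 0
G(7) = mex{0} = 1
G(8) = mex{0} = 1
G(9) = mex{0,0} = 1
G(10) = mex{0,0} = 1
G(11) = mex{0,0} = 1
G(12) = mex{0,0} = 1
G(13) = mex{0,0} = 1
G(14) = mex{1,0} = 2
G(15) = mex{1,0} = 2
G(16) = mex{1,1} = 0
G(17) = mex{1,1} = 0
G(18) = mex{1,1} = 0
G(19) = mex{1,1} = 0
G(20) = mex{1,1} = 0
G(21) = mex{2,1} = 0
G(22) = mex{2,1} = 0
G(23) = mex{0,2} = 1
G(24) = mex{0,2} = 1
G(25) = mex{0,0} = 1
G(26) = mex{0,0} = 1
G(27) = mex{0,0} = 1
G(28) = mex{0,0} = 1
G(29) = mex{0,0} = 1
G(30) = mex{1,0} = 2
G(31) = mex{1,0} = 2
G(32) = mex{1,1} = 0
G(33) = mex{1,1} = 0
G(n+16) = G(n) holds for n = 0,…,8 (a full window of length max(S) = 9), so the sequence is purely periodic with period 16.

16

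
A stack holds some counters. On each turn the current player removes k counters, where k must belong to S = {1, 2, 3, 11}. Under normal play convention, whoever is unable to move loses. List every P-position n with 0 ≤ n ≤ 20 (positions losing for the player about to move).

G(0) = 0
G(1) = mex{0} = 1
G(2) = mex{1,0} = 2
G(3) = mex{2,1,0} = 3
G(4) = mex{3,2,1} = 0
G(5) = mex{0,3,2} = 1
G(6) = mex{1,0,3} = 2
G(7) = mex{2,1,0} = 3
G(8) = mex{3,2,1} = 0
G(9) = mex{0,3,2} = 1
G(10) = mex{1,0,3} = 2
G(11) = mex{2,1,0,0} = 3
G(12) = mex{3,2,1,1} = 0
G(13) = mex{0,3,2,2} = 1
G(14) = mex{1,0,3,3} = 2
G(15) = mex{2,1,0,0} = 3
G(16) = mex{3,2,1,1} = 0
G(17) = mex{0,3,2,2} = 1
G(18) = mex{1,0,3,3} = 2
G(19) = mex{2,1,0,0} = 3
G(20) = mex{3,2,1,1} = 0
P-positions are exactly the n with G(n) = 0.

0, 4, 8, 12, 16, 20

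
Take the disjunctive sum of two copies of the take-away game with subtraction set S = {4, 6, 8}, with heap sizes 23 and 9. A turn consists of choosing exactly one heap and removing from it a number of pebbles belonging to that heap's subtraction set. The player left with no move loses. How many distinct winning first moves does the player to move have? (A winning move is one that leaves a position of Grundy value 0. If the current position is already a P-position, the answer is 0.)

All heaps use S = {4, 6, 8}:
n :  0  1  2  3  4  5  6  7  8  9 10 11 12 13 14 15 16 17 18 19 20 21 22 23
G :  0  0  0  0  1  1  1  1  2  2  2  2  0  0  0  0  1  1  1  1  2  2  2  2
Heap A: G(23) = 2.
Heap B: G(9) = 2.
Combined Grundy value = 2 ⊕ 2 = 0.
A winning move leaves total XOR = 0, i.e. changes one component's Grundy value g to g ⊕ X where X is the current total.
Heap A: target g' = 2⊕0 = 2, but every legal move changes the Grundy value (mex property), so 0 moves.
Heap B: target g' = 2⊕0 = 2, but every legal move changes the Grundy value (mex property), so 0 moves.

0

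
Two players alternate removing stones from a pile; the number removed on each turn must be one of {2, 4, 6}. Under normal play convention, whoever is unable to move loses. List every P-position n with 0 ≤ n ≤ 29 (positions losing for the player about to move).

G(0) = 0
G(1) = mex{} = 0
G(2) = mex{0} = 1
G(3) = mex{0} = 1
G(4) = mex{1,0} = 2
G(5) = mex{1,0} = 2
G(6) = mex{2,1,0} = 3
G(7) = mex{2,1,0} = 3
G(8) = mex{3,2,1} = 0
G(9) = mex{3,2,1} = 0
G(10) = mex{0,3,2} = 1
G(11) = mex{0,3,2} = 1
G(12) = mex{1,0,3} = 2
G(13) = mex{1,0,3} = 2
G(14) = mex{2,1,0} = 3
G(15) = mex{2,1,0} = 3
G(16) = mex{3,2,1} = 0
G(17) = mex{3,2,1} = 0
G(18) = mex{0,3,2} = 1
G(19) = mex{0,3,2} = 1
G(20) = mex{1,0,3} = 2
G(21) = mex{1,0,3} = 2
G(22) = mex{2,1,0} = 3
G(23) = mex{2,1,0} = 3
G(24) = mex{3,2,1} = 0
G(25) = mex{3,2,1} = 0
G(26) = mex{0,3,2} = 1
G(27) = mex{0,3,2} = 1
G(28) = mex{1,0,3} = 2
G(29) = mex{1,0,3} = 2
P-positions are exactly the n with G(n) = 0.

0, 1, 8, 9, 16, 17, 24, 25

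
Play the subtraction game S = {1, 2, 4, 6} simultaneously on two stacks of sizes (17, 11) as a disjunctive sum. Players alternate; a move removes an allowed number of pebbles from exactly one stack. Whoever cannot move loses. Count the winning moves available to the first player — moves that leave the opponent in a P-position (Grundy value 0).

All stacks use S = {1, 2, 4, 6}:
n :  0  1  2  3  4  5  6  7  8  9 10 11 12 13 14 15 16 17
G :  0  1  2  0  1  2  3  4  0  1  2  0  1  2  3  4  0  1
Stack A: G(17) = 1.
Stack B: G(11) = 0.
Combined Grundy value = 1 ⊕ 0 = 1.
A winning move leaves total XOR = 0, i.e. changes one component's Grundy value g to g ⊕ X where X is the current total.
Stack A: need g' = 1⊕1 = 0. Options: 17−1→G=0, 17−2→G=4, 17−4→G=2, 17−6→G=0. Hits: 2.
Stack B: need g' = 0⊕1 = 1. Options: 11−1→G=2, 11−2→G=1, 11−4→G=4, 11−6→G=2. Hits: 1.

3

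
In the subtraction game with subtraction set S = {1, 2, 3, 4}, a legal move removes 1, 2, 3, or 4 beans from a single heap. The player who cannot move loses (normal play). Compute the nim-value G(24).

G(0) = 0
G(1) = mex{0} = 1
G(2) = mex{1,0} = 2
G(3) = mex{2,1,0} = 3
G(4) = mex{3,2,1,0} = 4
G(5) = mex{4,3,2,1} = 0
G(6) = mex{0,4,3,2} = 1
G(7) = mex{1,0,4,3} = 2
G(8) = mex{2,1,0,4} = 3
G(9) = mex{3,2,1,0} = 4
G(10) = mex{4,3,2,1} = 0
G(11) = mex{0,4,3,2} = 1
G(12) = mex{1,0,4,3} = 2
G(13) = mex{2,1,0,4} = 3
G(14) = mex{3,2,1,0} = 4
G(15) = mex{4,3,2,1} = 0
G(16) = mex{0,4,3,2} = 1
G(17) = mex{1,0,4,3} = 2
G(18) = mex{2,1,0,4} = 3
G(19) = mex{3,2,1,0} = 4
G(20) = mex{4,3,2,1} = 0
G(21) = mex{0,4,3,2} = 1
G(22) = mex{1,0,4,3} = 2
G(23) = mex{2,1,0,4} = 3
G(24) = mex{3,2,1,0} = 4

4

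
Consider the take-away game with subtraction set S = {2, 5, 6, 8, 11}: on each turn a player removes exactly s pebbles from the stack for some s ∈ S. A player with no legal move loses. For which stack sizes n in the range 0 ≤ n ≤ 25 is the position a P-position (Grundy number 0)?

G(0) = 0
G(1) = mex{} = 0
G(2) = mex{0} = 1
G(3) = mex{0} = 1
G(4) = mex{1} = 0
G(5) = mex{1,0} = 2
G(6) = mex{0,0,0} = 1
G(7) = mex{2,1,0} = 3
G(8) = mex{1,1,1,0} = 2
G(9) = mex{3,0,1,0} = 2
G(10) = mex{2,2,0,1} = 3
G(11) = mex{2,1,2,1,0} = 3
G(12) = mex{3,3,1,0,0} = 2
G(13) = mex{3,2,3,2,1} = 0
G(14) = mex{2,2,2,1,1} = 0
G(15) = mex{0,3,2,3,0} = 1
G(16) = mex{0,3,3,2,2} = 1
G(17) = mex{1,2,3,2,1} = 0
G(18) = mex{1,0,2,3,3} = 4
G(19) = mex{0,0,0,3,2} = 1
G(20) = mex{4,1,0,2,2} = 3
G(21) = mex{1,1,1,0,3} = 2
G(22) = mex{3,0,1,0,3} = 2
G(23) = mex{2,4,0,1,2} = 3
G(24) = mex{2,1,4,1,0} = 3
G(25) = mex{3,3,1,0,0} = 2
P-positions are exactly the n with G(n) = 0.

0, 1, 4, 13, 14, 17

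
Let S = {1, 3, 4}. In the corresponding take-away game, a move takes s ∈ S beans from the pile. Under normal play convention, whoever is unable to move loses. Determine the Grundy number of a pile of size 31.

1

n :  0  1  2  3  4  5  6  7  8  9 10 11 12 13 14 15 16 17 18 19 20 21 22 23 24 25 26 27 28 29 30 31
G :  0  1  0  1  2  3  2  0  1  0  1  2  3  2  0  1  0  1  2  3  2  0  1  0  1  2  3  2  0  1  0  1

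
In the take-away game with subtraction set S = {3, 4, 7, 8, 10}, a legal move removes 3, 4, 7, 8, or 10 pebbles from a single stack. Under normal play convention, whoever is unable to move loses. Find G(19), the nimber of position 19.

2

n :  0  1  2  3  4  5  6  7  8  9 10 11 12 13 14 15 16 17 18 19
G :  0  0  0  1  1  1  2  2  2  3  3  3  4  0  0  0  1  1  1  2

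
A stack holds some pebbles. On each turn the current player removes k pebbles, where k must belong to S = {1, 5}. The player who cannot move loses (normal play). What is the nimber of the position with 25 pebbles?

G(0) = 0
G(1) = mex{0} = 1
G(2) = mex{1} = 0
G(3) = mex{0} = 1
G(4) = mex{1} = 0
G(5) = mex{0,0} = 1
G(6) = mex{1,1} = 0
G(7) = mex{0,0} = 1
G(8) = mex{1,1} = 0
G(9) = mex{0,0} = 1
G(10) = mex{1,1} = 0
G(11) = mex{0,0} = 1
G(12) = mex{1,1} = 0
G(13) = mex{0,0} = 1
G(14) = mex{1,1} = 0
G(15) = mex{0,0} = 1
G(16) = mex{1,1} = 0
G(17) = mex{0,0} = 1
G(18) = mex{1,1} = 0
G(19) = mex{0,0} = 1
G(20) = mex{1,1} = 0
G(21) = mex{0,0} = 1
G(22) = mex{1,1} = 0
G(23) = mex{0,0} = 1
G(24) = mex{1,1} = 0
G(25) = mex{0,0} = 1

1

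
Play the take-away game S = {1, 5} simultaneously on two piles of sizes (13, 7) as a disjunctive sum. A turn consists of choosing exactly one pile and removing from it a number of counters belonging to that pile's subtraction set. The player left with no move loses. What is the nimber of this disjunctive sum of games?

All piles use S = {1, 5}:
n :  0  1  2  3  4  5  6  7  8  9 10 11 12 13
G :  0  1  0  1  0  1  0  1  0  1  0  1  0  1
Pile A: G(13) = 1.
Pile B: G(7) = 1.
Combined Grundy value = 1 ⊕ 1 = 0.

0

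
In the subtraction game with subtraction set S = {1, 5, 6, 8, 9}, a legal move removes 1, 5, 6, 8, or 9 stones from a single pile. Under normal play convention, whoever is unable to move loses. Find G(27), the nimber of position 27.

5

G(0) = 0
G(1) = mex{0} = 1
G(2) = mex{1} = 0
G(3) = mex{0} = 1
G(4) = mex{1} = 0
G(5) = mex{0,0} = 1
G(6) = mex{1,1,0} = 2
G(7) = mex{2,0,1} = 3
G(8) = mex{3,1,0,0} = 2
G(9) = mex{2,0,1,1,0} = 3
G(10) = mex{3,1,0,0,1} = 2
G(11) = mex{2,2,1,1,0} = 3
G(12) = mex{3,3,2,0,1} = 4
G(13) = mex{4,2,3,1,0} = 5
G(14) = mex{5,3,2,2,1} = 0
G(15) = mex{0,2,3,3,2} = 1
G(16) = mex{1,3,2,2,3} = 0
G(17) = mex{0,4,3,3,2} = 1
G(18) = mex{1,5,4,2,3} = 0
G(19) = mex{0,0,5,3,2} = 1
G(20) = mex{1,1,0,4,3} = 2
G(21) = mex{2,0,1,5,4} = 3
G(22) = mex{3,1,0,0,5} = 2
G(23) = mex{2,0,1,1,0} = 3
G(24) = mex{3,1,0,0,1} = 2
G(25) = mex{2,2,1,1,0} = 3
G(26) = mex{3,3,2,0,1} = 4
G(27) = mex{4,2,3,1,0} = 5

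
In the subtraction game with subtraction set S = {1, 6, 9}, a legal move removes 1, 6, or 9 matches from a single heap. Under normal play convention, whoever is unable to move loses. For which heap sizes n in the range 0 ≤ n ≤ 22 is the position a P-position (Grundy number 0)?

G(0) = 0
G(1) = mex{0} = 1
G(2) = mex{1} = 0
G(3) = mex{0} = 1
G(4) = mex{1} = 0
G(5) = mex{0} = 1
G(6) = mex{1,0} = 2
G(7) = mex{2,1} = 0
G(8) = mex{0,0} = 1
G(9) = mex{1,1,0} = 2
G(10) = mex{2,0,1} = 3
G(11) = mex{3,1,0} = 2
G(12) = mex{2,2,1} = 0
G(13) = mex{0,0,0} = 1
G(14) = mex{1,1,1} = 0
G(15) = mex{0,2,2} = 1
G(16) = mex{1,3,0} = 2
G(17) = mex{2,2,1} = 0
G(18) = mex{0,0,2} = 1
G(19) = mex{1,1,3} = 0
G(20) = mex{0,0,2} = 1
G(21) = mex{1,1,0} = 2
G(22) = mex{2,2,1} = 0
P-positions are exactly the n with G(n) = 0.

0, 2, 4, 7, 12, 14, 17, 19, 22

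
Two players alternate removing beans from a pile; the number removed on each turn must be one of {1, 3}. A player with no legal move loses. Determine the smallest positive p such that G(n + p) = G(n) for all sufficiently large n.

2

n :  0  1  2  3  4  5  6  7  8  9 10 11 12 13 14
G :  0  1  0  1  0  1  0  1  0  1  0  1  0  1  0
G(n+2) = G(n) holds for n = 0,…,2 (a full window of length max(S) = 3), so the sequence is purely periodic with period 2.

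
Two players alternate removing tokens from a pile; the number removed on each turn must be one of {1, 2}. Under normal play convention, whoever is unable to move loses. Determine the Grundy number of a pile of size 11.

2

n :  0  1  2  3  4  5  6  7  8  9 10 11
G :  0  1  2  0  1  2  0  1  2  0  1  2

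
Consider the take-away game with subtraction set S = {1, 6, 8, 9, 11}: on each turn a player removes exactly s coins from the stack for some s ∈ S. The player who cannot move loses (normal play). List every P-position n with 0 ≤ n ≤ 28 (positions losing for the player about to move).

n :  0  1  2  3  4  5  6  7  8  9 10 11 12 13 14 15 16 17 18 19 20 21 22 23 24 25 26 27 28
G :  0  1  0  1  0  1  2  0  1  2  3  2  3  2  0  1  2  0  1  0  1  0  1  2  0  1  2  3  2
P-positions are exactly the n with G(n) = 0.

0, 2, 4, 7, 14, 17, 19, 21, 24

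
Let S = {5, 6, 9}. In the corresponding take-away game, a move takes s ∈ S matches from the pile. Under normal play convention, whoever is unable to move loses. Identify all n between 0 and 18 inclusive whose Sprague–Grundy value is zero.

n :  0  1  2  3  4  5  6  7  8  9 10 11 12 13 14 15 16 17 18
G :  0  0  0  0  0  1  1  1  1  1  2  2  2  2  0  0  0  0  0
P-positions are exactly the n with G(n) = 0.

0, 1, 2, 3, 4, 14, 15, 16, 17, 18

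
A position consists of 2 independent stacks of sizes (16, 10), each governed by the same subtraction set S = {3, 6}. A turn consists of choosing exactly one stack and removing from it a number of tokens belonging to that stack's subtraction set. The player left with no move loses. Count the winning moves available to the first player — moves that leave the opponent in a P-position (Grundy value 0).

2

All stacks use S = {3, 6}:
G(0) = 0
G(1) = mex{} = 0
G(2) = mex{} = 0
G(3) = mex{0} = 1
G(4) = mex{0} = 1
G(5) = mex{0} = 1
G(6) = mex{1,0} = 2
G(7) = mex{1,0} = 2
G(8) = mex{1,0} = 2
G(9) = mex{2,1} = 0
G(10) = mex{2,1} = 0
G(11) = mex{2,1} = 0
G(12) = mex{0,2} = 1
G(13) = mex{0,2} = 1
G(14) = mex{0,2} = 1
G(15) = mex{1,0} = 2
G(16) = mex{1,0} = 2
Stack A: G(16) = 2.
Stack B: G(10) = 0.
Combined Grundy value = 2 ⊕ 0 = 2.
A winning move leaves total XOR = 0, i.e. changes one component's Grundy value g to g ⊕ X where X is the current total.
Stack A: need g' = 2⊕2 = 0. Options: 16−3→G=1, 16−6→G=0. Hits: 1.
Stack B: need g' = 0⊕2 = 2. Options: 10−3→G=2, 10−6→G=1. Hits: 1.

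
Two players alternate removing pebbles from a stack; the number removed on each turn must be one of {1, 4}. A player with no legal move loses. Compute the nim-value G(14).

2

n :  0  1  2  3  4  5  6  7  8  9 10 11 12 13 14
G :  0  1  0  1  2  0  1  0  1  2  0  1  0  1  2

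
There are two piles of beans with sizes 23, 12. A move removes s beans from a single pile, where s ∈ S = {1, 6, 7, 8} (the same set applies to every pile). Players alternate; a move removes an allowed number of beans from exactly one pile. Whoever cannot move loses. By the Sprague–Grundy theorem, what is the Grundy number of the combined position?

6

All piles use S = {1, 6, 7, 8}:
n :  0  1  2  3  4  5  6  7  8  9 10 11 12 13 14 15 16 17 18 19 20 21 22 23
G :  0  1  0  1  0  1  2  3  2  3  2  3  4  0  1  0  1  0  1  2  3  2  3  2
Pile A: G(23) = 2.
Pile B: G(12) = 4.
Combined Grundy value = 2 ⊕ 4 = 6.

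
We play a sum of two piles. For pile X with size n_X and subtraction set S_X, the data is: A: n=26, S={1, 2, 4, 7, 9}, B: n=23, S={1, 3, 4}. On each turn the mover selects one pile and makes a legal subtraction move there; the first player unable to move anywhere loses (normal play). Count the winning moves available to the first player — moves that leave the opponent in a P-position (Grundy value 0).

4

Pile A, S = {1, 2, 4, 7, 9}:
G(0) = 0
G(1) = mex{0} = 1
G(2) = mex{1,0} = 2
G(3) = mex{2,1} = 0
G(4) = mex{0,2,0} = 1
G(5) = mex{1,0,1} = 2
G(6) = mex{2,1,2} = 0
G(7) = mex{0,2,0,0} = 1
G(8) = mex{1,0,1,1} = 2
G(9) = mex{2,1,2,2,0} = 3
G(10) = mex{3,2,0,0,1} = 4
G(11) = mex{4,3,1,1,2} = 0
G(12) = mex{0,4,2,2,0} = 1
G(13) = mex{1,0,3,0,1} = 2
G(14) = mex{2,1,4,1,2} = 0
G(15) = mex{0,2,0,2,0} = 1
G(16) = mex{1,0,1,3,1} = 2
G(17) = mex{2,1,2,4,2} = 0
G(18) = mex{0,2,0,0,3} = 1
G(19) = mex{1,0,1,1,4} = 2
G(20) = mex{2,1,2,2,0} = 3
G(21) = mex{3,2,0,0,1} = 4
G(22) = mex{4,3,1,1,2} = 0
G(23) = mex{0,4,2,2,0} = 1
G(24) = mex{1,0,3,0,1} = 2
G(25) = mex{2,1,4,1,2} = 0
G(26) = mex{0,2,0,2,0} = 1
G_A(26) = 1.
Pile B, S = {1, 3, 4}:
n :  0  1  2  3  4  5  6  7  8  9 10 11 12 13 14 15 16 17 18 19 20 21 22 23
G :  0  1  0  1  2  3  2  0  1  0  1  2  3  2  0  1  0  1  2  3  2  0  1  0
G_B(23) = 0.
Combined Grundy value = 1 ⊕ 0 = 1.
A winning move leaves total XOR = 0, i.e. changes one component's Grundy value g to g ⊕ X where X is the current total.
Pile A: need g' = 1⊕1 = 0. Options: 26−1→G=0, 26−2→G=2, 26−4→G=0, 26−7→G=2, 26−9→G=0. Hits: 3.
Pile B: need g' = 0⊕1 = 1. Options: 23−1→G=1, 23−3→G=2, 23−4→G=3. Hits: 1.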